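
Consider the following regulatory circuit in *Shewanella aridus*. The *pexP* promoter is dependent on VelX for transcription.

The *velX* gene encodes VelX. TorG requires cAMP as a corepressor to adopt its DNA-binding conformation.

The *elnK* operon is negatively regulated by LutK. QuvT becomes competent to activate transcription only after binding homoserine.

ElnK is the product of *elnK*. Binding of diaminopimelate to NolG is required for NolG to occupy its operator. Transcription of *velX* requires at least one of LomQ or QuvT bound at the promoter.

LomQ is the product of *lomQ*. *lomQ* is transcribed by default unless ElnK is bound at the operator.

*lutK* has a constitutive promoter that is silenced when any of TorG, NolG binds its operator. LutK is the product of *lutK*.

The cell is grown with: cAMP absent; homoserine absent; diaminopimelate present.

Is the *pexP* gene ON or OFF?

OFF

cAMP is absent, so TorG is inactive.
Diaminopimelate is present, so NolG is active.
With repressor NolG bound, *lutK* is not transcribed.
So LutK is not produced.
With no repressor bound, *elnK* is transcribed.
So ElnK is produced and active.
With repressor ElnK bound, *lomQ* is not transcribed.
So LomQ is not produced.
Homoserine is absent, so QuvT is inactive.
No activator is available at the *velX* promoter, so *velX* is not transcribed.
So VelX is not produced.
Required activator VelX is absent, so *pexP* is not transcribed.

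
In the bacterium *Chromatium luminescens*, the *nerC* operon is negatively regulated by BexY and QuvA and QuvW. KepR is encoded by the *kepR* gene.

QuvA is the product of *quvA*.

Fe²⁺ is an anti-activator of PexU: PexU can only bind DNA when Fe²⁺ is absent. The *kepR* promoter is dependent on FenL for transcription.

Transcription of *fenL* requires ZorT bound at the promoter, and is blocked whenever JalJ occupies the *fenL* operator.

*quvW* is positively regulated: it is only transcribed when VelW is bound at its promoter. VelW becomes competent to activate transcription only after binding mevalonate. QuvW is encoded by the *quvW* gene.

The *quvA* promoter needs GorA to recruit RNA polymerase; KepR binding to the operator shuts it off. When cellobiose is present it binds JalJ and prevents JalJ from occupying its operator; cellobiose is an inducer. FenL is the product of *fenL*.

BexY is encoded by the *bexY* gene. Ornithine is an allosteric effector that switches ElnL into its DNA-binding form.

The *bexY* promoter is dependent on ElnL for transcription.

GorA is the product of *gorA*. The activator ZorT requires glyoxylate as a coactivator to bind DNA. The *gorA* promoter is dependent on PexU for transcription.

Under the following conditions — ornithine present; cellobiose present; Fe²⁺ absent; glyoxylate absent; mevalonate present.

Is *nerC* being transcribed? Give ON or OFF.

Ornithine is present, so ElnL is active.
No repressor is bound and ElnL is active, so *bexY* is transcribed.
So BexY is produced and active.
Fe²⁺ is absent, so PexU is active.
No repressor is bound and PexU is active, so *gorA* is transcribed.
So GorA is produced and active.
Glyoxylate is absent, so ZorT is inactive.
Cellobiose is present, so JalJ is inactive.
Required activator ZorT is absent, so *fenL* is not transcribed.
So FenL is not produced.
Required activator FenL is absent, so *kepR* is not transcribed.
So KepR is not produced.
No repressor is bound and GorA is active, so *quvA* is transcribed.
So QuvA is produced and active.
Mevalonate is present, so VelW is active.
No repressor is bound and VelW is active, so *quvW* is transcribed.
So QuvW is produced and active.
With repressor BexY bound, *nerC* is not transcribed.

OFF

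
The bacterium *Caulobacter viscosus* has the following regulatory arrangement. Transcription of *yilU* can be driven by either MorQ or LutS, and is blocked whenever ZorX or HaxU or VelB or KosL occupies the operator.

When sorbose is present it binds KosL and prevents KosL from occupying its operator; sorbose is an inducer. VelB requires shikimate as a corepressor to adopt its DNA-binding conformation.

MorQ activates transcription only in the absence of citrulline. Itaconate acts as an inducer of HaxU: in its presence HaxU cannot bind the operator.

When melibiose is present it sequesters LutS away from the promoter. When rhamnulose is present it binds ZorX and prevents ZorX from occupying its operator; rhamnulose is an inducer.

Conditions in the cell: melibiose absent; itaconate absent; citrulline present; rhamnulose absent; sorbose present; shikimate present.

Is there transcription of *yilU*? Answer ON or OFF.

OFF

Citrulline is present, so MorQ is inactive.
Rhamnulose is absent, so ZorX is active.
Melibiose is absent, so LutS is active.
Itaconate is absent, so HaxU is active.
Shikimate is present, so VelB is active.
Sorbose is present, so KosL is inactive.
With repressor ZorX bound, *yilU* is not transcribed.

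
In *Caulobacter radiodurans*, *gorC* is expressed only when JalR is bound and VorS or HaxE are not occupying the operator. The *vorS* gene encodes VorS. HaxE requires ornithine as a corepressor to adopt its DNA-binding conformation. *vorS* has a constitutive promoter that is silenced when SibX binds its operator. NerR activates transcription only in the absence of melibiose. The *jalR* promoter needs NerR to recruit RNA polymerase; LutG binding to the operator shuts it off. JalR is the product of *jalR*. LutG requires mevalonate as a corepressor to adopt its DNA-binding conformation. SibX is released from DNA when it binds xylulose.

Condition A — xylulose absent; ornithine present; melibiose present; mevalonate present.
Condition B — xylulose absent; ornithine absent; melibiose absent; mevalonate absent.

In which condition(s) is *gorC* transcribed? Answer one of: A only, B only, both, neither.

Condition A:
Xylulose is absent, so SibX is active.
With repressor SibX bound, *vorS* is not transcribed.
So VorS is not produced.
Ornithine is present, so HaxE is active.
Melibiose is present, so NerR is inactive.
Mevalonate is present, so LutG is active.
With repressor LutG bound, *jalR* is not transcribed.
So JalR is not produced.
With repressor HaxE bound, *gorC* is not transcribed.
→ *gorC* is OFF in A.
Condition B:
Xylulose is absent, so SibX is active.
With repressor SibX bound, *vorS* is not transcribed.
So VorS is not produced.
Ornithine is absent, so HaxE is inactive.
Melibiose is absent, so NerR is active.
Mevalonate is absent, so LutG is inactive.
No repressor is bound and NerR is active, so *jalR* is transcribed.
So JalR is produced and active.
No repressor is bound and JalR is active, so *gorC* is transcribed.
→ *gorC* is ON in B.

B only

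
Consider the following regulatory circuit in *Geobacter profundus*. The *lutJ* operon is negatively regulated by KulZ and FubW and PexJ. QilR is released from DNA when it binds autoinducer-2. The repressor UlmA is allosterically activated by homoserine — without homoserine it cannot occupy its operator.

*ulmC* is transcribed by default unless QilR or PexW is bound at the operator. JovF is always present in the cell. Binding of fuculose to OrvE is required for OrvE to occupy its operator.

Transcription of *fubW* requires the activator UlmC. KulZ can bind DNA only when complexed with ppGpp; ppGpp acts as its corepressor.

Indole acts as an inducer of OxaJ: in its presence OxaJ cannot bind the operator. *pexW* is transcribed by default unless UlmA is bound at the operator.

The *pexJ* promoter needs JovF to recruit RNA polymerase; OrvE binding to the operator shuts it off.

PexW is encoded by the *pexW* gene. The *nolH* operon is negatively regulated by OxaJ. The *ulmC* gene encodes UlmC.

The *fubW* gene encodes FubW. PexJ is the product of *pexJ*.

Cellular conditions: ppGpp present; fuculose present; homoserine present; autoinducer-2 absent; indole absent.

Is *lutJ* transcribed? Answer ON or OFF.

OFF

ppGpp is present, so KulZ is active.
Autoinducer-2 is absent, so QilR is active.
Homoserine is present, so UlmA is active.
With repressor UlmA bound, *pexW* is not transcribed.
So PexW is not produced.
With repressor QilR bound, *ulmC* is not transcribed.
So UlmC is not produced.
Required activator UlmC is absent, so *fubW* is not transcribed.
So FubW is not produced.
JovF is produced constitutively and is active.
Fuculose is present, so OrvE is active.
With repressor OrvE bound, *pexJ* is not transcribed.
So PexJ is not produced.
With repressor KulZ bound, *lutJ* is not transcribed.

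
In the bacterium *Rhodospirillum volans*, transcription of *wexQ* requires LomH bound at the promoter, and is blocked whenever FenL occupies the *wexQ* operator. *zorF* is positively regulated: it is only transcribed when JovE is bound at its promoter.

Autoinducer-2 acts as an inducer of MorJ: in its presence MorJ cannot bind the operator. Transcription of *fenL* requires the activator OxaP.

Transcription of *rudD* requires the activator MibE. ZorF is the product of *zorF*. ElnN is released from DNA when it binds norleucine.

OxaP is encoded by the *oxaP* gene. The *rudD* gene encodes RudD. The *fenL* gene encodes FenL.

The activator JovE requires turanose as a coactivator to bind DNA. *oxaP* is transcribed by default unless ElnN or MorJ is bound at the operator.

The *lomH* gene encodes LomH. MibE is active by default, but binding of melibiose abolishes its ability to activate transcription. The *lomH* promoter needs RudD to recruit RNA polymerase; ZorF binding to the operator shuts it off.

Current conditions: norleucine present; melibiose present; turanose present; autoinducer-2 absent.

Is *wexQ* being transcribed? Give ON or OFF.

OFF

Turanose is present, so JovE is active.
No repressor is bound and JovE is active, so *zorF* is transcribed.
So ZorF is produced and active.
Melibiose is present, so MibE is inactive.
Required activator MibE is absent, so *rudD* is not transcribed.
So RudD is not produced.
With repressor ZorF bound, *lomH* is not transcribed.
So LomH is not produced.
Norleucine is present, so ElnN is inactive.
Autoinducer-2 is absent, so MorJ is active.
With repressor MorJ bound, *oxaP* is not transcribed.
So OxaP is not produced.
Required activator OxaP is absent, so *fenL* is not transcribed.
So FenL is not produced.
Required activator LomH is absent, so *wexQ* is not transcribed.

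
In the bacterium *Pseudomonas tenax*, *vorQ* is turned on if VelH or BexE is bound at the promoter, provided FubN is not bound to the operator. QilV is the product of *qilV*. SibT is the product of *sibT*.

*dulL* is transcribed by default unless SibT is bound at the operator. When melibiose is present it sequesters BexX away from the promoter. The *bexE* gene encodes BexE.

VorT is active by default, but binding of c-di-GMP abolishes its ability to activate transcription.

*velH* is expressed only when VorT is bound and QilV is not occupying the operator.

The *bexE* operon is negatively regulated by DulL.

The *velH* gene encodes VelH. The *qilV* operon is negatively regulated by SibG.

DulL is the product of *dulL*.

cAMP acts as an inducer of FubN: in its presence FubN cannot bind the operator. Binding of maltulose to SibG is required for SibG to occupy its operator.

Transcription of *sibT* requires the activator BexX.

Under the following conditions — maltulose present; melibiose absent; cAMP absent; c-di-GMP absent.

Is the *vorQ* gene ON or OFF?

c-di-GMP is absent, so VorT is active.
Maltulose is present, so SibG is active.
With repressor SibG bound, *qilV* is not transcribed.
So QilV is not produced.
No repressor is bound and VorT is active, so *velH* is transcribed.
So VelH is produced and active.
Melibiose is absent, so BexX is active.
No repressor is bound and BexX is active, so *sibT* is transcribed.
So SibT is produced and active.
With repressor SibT bound, *dulL* is not transcribed.
So DulL is not produced.
With no repressor bound, *bexE* is transcribed.
So BexE is produced and active.
cAMP is absent, so FubN is active.
With repressor FubN bound, *vorQ* is not transcribed.

OFF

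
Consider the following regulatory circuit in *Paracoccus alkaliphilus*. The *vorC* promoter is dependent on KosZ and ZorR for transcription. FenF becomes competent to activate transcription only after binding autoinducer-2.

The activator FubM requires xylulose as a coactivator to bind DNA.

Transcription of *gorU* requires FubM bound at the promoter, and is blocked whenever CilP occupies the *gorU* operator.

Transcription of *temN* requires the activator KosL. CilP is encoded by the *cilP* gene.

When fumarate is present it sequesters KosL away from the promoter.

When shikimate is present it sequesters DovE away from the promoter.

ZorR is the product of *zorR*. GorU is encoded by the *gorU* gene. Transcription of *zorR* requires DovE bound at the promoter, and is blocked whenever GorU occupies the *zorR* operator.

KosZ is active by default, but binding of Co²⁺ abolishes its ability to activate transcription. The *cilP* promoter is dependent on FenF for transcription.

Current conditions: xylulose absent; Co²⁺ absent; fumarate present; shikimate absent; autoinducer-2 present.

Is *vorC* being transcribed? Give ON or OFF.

ON

Co²⁺ is absent, so KosZ is active.
Autoinducer-2 is present, so FenF is active.
No repressor is bound and FenF is active, so *cilP* is transcribed.
So CilP is produced and active.
Xylulose is absent, so FubM is inactive.
With repressor CilP bound, *gorU* is not transcribed.
So GorU is not produced.
Shikimate is absent, so DovE is active.
No repressor is bound and DovE is active, so *zorR* is transcribed.
So ZorR is produced and active.
No repressor is bound and KosZ and ZorR are active, so *vorC* is transcribed.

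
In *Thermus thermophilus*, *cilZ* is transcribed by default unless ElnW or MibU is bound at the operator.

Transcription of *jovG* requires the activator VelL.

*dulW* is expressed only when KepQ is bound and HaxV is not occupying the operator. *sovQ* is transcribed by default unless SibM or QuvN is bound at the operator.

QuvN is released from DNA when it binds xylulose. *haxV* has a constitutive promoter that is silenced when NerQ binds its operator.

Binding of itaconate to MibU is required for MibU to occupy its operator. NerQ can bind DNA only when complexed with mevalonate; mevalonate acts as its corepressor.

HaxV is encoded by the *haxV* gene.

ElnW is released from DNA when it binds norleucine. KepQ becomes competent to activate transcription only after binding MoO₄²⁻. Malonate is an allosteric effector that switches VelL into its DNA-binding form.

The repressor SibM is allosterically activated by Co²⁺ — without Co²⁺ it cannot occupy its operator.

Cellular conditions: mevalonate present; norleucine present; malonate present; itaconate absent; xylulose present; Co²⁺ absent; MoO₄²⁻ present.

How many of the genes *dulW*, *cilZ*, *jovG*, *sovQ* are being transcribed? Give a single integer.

Mevalonate is present, so NerQ is active.
With repressor NerQ bound, *haxV* is not transcribed.
So HaxV is not produced.
MoO₄²⁻ is present, so KepQ is active.
No repressor is bound and KepQ is active, so *dulW* is transcribed.
→ *dulW* is ON.
Norleucine is present, so ElnW is inactive.
Itaconate is absent, so MibU is inactive.
With no repressor bound, *cilZ* is transcribed.
→ *cilZ* is ON.
Malonate is present, so VelL is active.
No repressor is bound and VelL is active, so *jovG* is transcribed.
→ *jovG* is ON.
Co²⁺ is absent, so SibM is inactive.
Xylulose is present, so QuvN is inactive.
With no repressor bound, *sovQ* is transcribed.
→ *sovQ* is ON.
4 of the 4 genes are transcribed.

4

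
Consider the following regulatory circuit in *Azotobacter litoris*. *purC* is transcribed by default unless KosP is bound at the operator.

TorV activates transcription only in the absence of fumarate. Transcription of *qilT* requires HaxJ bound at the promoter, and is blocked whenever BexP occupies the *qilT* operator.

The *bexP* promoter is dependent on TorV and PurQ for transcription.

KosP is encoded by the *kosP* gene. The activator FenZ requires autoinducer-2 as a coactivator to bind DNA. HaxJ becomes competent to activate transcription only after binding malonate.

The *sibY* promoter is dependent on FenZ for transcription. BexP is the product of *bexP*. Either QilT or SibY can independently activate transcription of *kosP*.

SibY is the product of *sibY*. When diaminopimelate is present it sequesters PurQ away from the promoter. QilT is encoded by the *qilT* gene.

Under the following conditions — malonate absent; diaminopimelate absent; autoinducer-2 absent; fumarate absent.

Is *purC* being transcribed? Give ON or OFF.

Fumarate is absent, so TorV is active.
Diaminopimelate is absent, so PurQ is active.
No repressor is bound and TorV and PurQ are active, so *bexP* is transcribed.
So BexP is produced and active.
Malonate is absent, so HaxJ is inactive.
With repressor BexP bound, *qilT* is not transcribed.
So QilT is not produced.
Autoinducer-2 is absent, so FenZ is inactive.
Required activator FenZ is absent, so *sibY* is not transcribed.
So SibY is not produced.
No activator is available at the *kosP* promoter, so *kosP* is not transcribed.
So KosP is not produced.
With no repressor bound, *purC* is transcribed.

ON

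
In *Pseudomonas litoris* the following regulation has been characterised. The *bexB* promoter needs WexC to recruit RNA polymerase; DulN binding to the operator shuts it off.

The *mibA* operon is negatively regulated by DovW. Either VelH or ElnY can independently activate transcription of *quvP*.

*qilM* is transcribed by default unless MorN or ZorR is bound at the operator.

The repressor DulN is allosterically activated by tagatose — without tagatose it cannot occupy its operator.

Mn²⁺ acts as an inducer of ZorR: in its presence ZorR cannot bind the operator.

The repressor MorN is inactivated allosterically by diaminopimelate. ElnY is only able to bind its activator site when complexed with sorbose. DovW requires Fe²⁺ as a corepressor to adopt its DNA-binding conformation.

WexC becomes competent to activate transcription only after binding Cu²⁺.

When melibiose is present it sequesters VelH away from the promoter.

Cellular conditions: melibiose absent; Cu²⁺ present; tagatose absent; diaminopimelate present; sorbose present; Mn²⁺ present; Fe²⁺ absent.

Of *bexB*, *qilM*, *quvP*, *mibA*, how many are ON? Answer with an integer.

4

Cu²⁺ is present, so WexC is active.
Tagatose is absent, so DulN is inactive.
No repressor is bound and WexC is active, so *bexB* is transcribed.
→ *bexB* is ON.
Diaminopimelate is present, so MorN is inactive.
Mn²⁺ is present, so ZorR is inactive.
With no repressor bound, *qilM* is transcribed.
→ *qilM* is ON.
Melibiose is absent, so VelH is active.
Sorbose is present, so ElnY is active.
Activator VelH is present, so *quvP* is transcribed.
→ *quvP* is ON.
Fe²⁺ is absent, so DovW is inactive.
With no repressor bound, *mibA* is transcribed.
→ *mibA* is ON.
4 of the 4 genes are transcribed.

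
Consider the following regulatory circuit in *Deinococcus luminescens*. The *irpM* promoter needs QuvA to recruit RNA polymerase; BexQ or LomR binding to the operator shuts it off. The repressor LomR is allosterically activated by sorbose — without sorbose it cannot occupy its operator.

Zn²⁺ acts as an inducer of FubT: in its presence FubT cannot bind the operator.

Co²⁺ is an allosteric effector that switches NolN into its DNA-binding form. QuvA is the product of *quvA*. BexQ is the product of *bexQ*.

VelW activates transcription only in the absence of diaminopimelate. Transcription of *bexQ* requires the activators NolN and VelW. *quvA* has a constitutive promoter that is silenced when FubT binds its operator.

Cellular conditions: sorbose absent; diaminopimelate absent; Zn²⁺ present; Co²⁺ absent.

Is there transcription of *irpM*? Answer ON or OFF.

ON

Co²⁺ is absent, so NolN is inactive.
Diaminopimelate is absent, so VelW is active.
Required activator NolN is absent, so *bexQ* is not transcribed.
So BexQ is not produced.
Zn²⁺ is present, so FubT is inactive.
With no repressor bound, *quvA* is transcribed.
So QuvA is produced and active.
Sorbose is absent, so LomR is inactive.
No repressor is bound and QuvA is active, so *irpM* is transcribed.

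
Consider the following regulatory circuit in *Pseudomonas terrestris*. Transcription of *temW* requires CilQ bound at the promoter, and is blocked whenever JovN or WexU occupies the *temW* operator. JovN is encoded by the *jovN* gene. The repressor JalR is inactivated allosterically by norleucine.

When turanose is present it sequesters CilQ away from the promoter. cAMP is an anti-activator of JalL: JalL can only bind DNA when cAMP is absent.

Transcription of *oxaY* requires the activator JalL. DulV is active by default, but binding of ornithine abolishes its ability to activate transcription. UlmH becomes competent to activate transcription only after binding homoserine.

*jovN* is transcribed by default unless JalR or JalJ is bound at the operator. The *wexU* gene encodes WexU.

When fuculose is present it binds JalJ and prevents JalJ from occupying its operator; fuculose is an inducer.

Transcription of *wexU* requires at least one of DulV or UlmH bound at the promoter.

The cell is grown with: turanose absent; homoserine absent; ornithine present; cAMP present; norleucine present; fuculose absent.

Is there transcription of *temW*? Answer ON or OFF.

ON

Norleucine is present, so JalR is inactive.
Fuculose is absent, so JalJ is active.
With repressor JalJ bound, *jovN* is not transcribed.
So JovN is not produced.
Turanose is absent, so CilQ is active.
Ornithine is present, so DulV is inactive.
Homoserine is absent, so UlmH is inactive.
No activator is available at the *wexU* promoter, so *wexU* is not transcribed.
So WexU is not produced.
No repressor is bound and CilQ is active, so *temW* is transcribed.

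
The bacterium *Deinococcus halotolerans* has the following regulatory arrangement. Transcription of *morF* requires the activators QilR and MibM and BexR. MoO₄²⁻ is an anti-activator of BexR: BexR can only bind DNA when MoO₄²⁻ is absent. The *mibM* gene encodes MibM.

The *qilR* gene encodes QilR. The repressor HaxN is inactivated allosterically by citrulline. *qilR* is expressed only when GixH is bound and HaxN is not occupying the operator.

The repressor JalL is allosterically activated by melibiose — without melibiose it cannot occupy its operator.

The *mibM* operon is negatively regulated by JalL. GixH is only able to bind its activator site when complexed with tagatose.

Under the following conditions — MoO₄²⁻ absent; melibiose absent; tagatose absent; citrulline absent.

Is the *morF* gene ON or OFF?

Citrulline is absent, so HaxN is active.
Tagatose is absent, so GixH is inactive.
With repressor HaxN bound, *qilR* is not transcribed.
So QilR is not produced.
Melibiose is absent, so JalL is inactive.
With no repressor bound, *mibM* is transcribed.
So MibM is produced and active.
MoO₄²⁻ is absent, so BexR is active.
Required activator QilR is absent, so *morF* is not transcribed.

OFF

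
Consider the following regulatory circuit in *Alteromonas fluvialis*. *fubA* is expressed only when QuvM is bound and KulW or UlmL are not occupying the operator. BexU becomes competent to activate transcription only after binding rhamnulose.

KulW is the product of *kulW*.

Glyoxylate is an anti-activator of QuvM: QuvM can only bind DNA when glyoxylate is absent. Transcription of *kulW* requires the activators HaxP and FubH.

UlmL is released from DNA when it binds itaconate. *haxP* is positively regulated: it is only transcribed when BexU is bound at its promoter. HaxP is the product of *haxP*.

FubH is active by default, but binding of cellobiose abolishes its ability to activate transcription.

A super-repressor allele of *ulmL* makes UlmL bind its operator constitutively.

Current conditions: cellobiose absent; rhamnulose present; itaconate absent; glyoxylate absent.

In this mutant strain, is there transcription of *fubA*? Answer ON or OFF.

OFF

Rhamnulose is present, so BexU is active.
No repressor is bound and BexU is active, so *haxP* is transcribed.
So HaxP is produced and active.
Cellobiose is absent, so FubH is active.
No repressor is bound and HaxP and FubH are active, so *kulW* is transcribed.
So KulW is produced and active.
UlmL is constitutively active in this strain.
Glyoxylate is absent, so QuvM is active.
With repressor KulW bound, *fubA* is not transcribed.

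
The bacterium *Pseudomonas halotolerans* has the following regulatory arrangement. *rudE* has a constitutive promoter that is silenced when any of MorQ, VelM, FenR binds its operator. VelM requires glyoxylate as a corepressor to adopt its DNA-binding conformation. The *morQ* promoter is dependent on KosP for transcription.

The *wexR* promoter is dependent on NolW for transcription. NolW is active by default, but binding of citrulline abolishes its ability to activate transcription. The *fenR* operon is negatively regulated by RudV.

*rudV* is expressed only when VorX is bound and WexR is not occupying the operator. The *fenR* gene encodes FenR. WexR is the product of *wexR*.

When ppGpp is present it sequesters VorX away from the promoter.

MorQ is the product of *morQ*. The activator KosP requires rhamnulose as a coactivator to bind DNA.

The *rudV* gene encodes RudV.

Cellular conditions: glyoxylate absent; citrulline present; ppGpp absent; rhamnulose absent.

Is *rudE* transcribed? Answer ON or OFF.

Rhamnulose is absent, so KosP is inactive.
Required activator KosP is absent, so *morQ* is not transcribed.
So MorQ is not produced.
Glyoxylate is absent, so VelM is inactive.
ppGpp is absent, so VorX is active.
Citrulline is present, so NolW is inactive.
Required activator NolW is absent, so *wexR* is not transcribed.
So WexR is not produced.
No repressor is bound and VorX is active, so *rudV* is transcribed.
So RudV is produced and active.
With repressor RudV bound, *fenR* is not transcribed.
So FenR is not produced.
With no repressor bound, *rudE* is transcribed.

ON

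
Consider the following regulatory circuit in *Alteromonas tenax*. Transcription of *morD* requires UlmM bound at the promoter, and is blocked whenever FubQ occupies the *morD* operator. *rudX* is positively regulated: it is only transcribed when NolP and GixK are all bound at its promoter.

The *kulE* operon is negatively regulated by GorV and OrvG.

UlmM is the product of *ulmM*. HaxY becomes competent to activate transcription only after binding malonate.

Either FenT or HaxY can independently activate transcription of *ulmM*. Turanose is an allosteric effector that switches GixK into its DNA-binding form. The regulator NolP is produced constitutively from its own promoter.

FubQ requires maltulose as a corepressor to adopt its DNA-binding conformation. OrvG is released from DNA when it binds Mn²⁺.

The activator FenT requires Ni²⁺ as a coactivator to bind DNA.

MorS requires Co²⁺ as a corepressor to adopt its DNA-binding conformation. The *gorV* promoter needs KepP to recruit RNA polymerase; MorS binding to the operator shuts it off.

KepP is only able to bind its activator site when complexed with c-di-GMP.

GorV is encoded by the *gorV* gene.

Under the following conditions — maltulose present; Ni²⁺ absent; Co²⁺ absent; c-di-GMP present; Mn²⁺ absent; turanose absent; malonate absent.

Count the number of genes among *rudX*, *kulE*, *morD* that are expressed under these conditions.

NolP is produced constitutively and is active.
Turanose is absent, so GixK is inactive.
Required activator GixK is absent, so *rudX* is not transcribed.
→ *rudX* is OFF.
Co²⁺ is absent, so MorS is inactive.
c-di-GMP is present, so KepP is active.
No repressor is bound and KepP is active, so *gorV* is transcribed.
So GorV is produced and active.
Mn²⁺ is absent, so OrvG is active.
With repressor GorV bound, *kulE* is not transcribed.
→ *kulE* is OFF.
Ni²⁺ is absent, so FenT is inactive.
Malonate is absent, so HaxY is inactive.
No activator is available at the *ulmM* promoter, so *ulmM* is not transcribed.
So UlmM is not produced.
Maltulose is present, so FubQ is active.
With repressor FubQ bound, *morD* is not transcribed.
→ *morD* is OFF.
0 of the 3 genes are transcribed.

0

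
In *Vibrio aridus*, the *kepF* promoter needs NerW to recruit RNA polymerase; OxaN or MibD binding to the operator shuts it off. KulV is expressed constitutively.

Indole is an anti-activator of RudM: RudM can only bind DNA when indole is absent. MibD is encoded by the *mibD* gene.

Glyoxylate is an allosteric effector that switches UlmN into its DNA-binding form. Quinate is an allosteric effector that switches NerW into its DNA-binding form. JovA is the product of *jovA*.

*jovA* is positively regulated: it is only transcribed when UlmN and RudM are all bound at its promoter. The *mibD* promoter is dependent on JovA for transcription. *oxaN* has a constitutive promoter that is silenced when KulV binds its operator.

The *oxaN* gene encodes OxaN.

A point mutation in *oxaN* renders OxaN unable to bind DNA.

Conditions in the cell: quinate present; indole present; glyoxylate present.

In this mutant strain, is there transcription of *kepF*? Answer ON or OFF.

ON

Quinate is present, so NerW is active.
OxaN is non-functional in this strain, so it has no effect.
Glyoxylate is present, so UlmN is active.
Indole is present, so RudM is inactive.
Required activator RudM is absent, so *jovA* is not transcribed.
So JovA is not produced.
Required activator JovA is absent, so *mibD* is not transcribed.
So MibD is not produced.
No repressor is bound and NerW is active, so *kepF* is transcribed.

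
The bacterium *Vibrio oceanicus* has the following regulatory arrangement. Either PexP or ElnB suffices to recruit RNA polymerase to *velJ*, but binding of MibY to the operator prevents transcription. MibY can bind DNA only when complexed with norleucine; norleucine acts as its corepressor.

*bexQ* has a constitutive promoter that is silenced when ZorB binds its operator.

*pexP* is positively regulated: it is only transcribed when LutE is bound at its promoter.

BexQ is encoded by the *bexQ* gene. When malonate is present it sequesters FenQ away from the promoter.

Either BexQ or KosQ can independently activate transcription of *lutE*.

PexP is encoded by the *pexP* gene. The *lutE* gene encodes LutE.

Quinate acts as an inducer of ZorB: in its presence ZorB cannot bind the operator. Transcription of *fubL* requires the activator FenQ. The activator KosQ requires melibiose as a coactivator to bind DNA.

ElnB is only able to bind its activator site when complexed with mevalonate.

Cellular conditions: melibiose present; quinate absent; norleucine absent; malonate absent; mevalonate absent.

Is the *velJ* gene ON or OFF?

ON

Quinate is absent, so ZorB is active.
With repressor ZorB bound, *bexQ* is not transcribed.
So BexQ is not produced.
Melibiose is present, so KosQ is active.
Activator KosQ is present, so *lutE* is transcribed.
So LutE is produced and active.
No repressor is bound and LutE is active, so *pexP* is transcribed.
So PexP is produced and active.
Norleucine is absent, so MibY is inactive.
Mevalonate is absent, so ElnB is inactive.
Activator PexP is present, so *velJ* is transcribed.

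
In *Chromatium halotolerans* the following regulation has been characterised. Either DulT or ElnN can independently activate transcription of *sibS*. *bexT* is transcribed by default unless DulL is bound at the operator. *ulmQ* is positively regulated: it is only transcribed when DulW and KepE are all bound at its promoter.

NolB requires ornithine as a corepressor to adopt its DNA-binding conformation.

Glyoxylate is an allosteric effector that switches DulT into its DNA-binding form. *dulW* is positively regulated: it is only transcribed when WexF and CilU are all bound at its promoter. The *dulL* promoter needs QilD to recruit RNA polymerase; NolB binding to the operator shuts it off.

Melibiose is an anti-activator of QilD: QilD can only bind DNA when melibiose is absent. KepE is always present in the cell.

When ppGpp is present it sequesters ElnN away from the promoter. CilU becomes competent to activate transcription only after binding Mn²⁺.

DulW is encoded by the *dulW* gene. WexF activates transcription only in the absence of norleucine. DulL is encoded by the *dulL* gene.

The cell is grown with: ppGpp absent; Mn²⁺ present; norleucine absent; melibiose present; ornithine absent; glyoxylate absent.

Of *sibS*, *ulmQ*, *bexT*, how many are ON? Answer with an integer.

Glyoxylate is absent, so DulT is inactive.
ppGpp is absent, so ElnN is active.
Activator ElnN is present, so *sibS* is transcribed.
→ *sibS* is ON.
Norleucine is absent, so WexF is active.
Mn²⁺ is present, so CilU is active.
No repressor is bound and WexF and CilU are active, so *dulW* is transcribed.
So DulW is produced and active.
KepE is produced constitutively and is active.
No repressor is bound and DulW and KepE are active, so *ulmQ* is transcribed.
→ *ulmQ* is ON.
Ornithine is absent, so NolB is inactive.
Melibiose is present, so QilD is inactive.
Required activator QilD is absent, so *dulL* is not transcribed.
So DulL is not produced.
With no repressor bound, *bexT* is transcribed.
→ *bexT* is ON.
3 of the 3 genes are transcribed.

3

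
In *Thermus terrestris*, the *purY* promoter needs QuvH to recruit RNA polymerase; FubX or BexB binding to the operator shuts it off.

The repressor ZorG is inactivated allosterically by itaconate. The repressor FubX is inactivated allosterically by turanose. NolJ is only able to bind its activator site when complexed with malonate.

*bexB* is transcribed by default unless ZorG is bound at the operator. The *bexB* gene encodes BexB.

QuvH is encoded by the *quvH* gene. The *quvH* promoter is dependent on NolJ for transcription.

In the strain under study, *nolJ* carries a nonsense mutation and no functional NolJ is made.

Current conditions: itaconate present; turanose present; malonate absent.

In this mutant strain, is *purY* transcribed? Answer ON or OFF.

Turanose is present, so FubX is inactive.
NolJ is non-functional in this strain, so it has no effect.
Required activator NolJ is absent, so *quvH* is not transcribed.
So QuvH is not produced.
Itaconate is present, so ZorG is inactive.
With no repressor bound, *bexB* is transcribed.
So BexB is produced and active.
With repressor BexB bound, *purY* is not transcribed.

OFF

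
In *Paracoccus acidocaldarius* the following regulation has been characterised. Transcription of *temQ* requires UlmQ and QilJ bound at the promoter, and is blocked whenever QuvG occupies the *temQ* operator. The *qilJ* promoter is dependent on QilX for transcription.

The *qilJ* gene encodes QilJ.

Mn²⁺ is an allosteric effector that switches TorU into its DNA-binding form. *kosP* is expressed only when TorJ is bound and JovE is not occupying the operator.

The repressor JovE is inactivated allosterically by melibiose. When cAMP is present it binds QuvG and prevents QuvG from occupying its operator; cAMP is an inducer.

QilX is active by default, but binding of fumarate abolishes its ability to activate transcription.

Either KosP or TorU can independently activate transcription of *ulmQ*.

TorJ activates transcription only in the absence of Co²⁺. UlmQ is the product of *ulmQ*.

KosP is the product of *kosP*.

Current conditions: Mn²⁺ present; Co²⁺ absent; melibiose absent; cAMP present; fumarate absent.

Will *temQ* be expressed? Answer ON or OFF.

ON

Co²⁺ is absent, so TorJ is active.
Melibiose is absent, so JovE is active.
With repressor JovE bound, *kosP* is not transcribed.
So KosP is not produced.
Mn²⁺ is present, so TorU is active.
Activator TorU is present, so *ulmQ* is transcribed.
So UlmQ is produced and active.
Fumarate is absent, so QilX is active.
No repressor is bound and QilX is active, so *qilJ* is transcribed.
So QilJ is produced and active.
cAMP is present, so QuvG is inactive.
No repressor is bound and UlmQ and QilJ are active, so *temQ* is transcribed.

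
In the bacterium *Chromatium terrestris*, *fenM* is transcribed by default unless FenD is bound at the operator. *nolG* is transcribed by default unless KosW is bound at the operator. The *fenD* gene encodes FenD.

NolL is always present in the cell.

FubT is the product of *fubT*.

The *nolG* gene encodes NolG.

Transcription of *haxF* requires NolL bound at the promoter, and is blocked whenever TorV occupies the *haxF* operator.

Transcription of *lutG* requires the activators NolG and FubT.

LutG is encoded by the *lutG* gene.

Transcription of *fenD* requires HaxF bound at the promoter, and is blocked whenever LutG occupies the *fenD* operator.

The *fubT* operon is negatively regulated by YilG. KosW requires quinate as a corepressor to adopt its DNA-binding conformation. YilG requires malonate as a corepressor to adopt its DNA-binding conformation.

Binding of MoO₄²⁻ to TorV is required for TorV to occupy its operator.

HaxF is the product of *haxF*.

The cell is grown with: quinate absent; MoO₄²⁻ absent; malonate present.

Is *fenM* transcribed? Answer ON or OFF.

OFF

Quinate is absent, so KosW is inactive.
With no repressor bound, *nolG* is transcribed.
So NolG is produced and active.
Malonate is present, so YilG is active.
With repressor YilG bound, *fubT* is not transcribed.
So FubT is not produced.
Required activator FubT is absent, so *lutG* is not transcribed.
So LutG is not produced.
NolL is produced constitutively and is active.
MoO₄²⁻ is absent, so TorV is inactive.
No repressor is bound and NolL is active, so *haxF* is transcribed.
So HaxF is produced and active.
No repressor is bound and HaxF is active, so *fenD* is transcribed.
So FenD is produced and active.
With repressor FenD bound, *fenM* is not transcribed.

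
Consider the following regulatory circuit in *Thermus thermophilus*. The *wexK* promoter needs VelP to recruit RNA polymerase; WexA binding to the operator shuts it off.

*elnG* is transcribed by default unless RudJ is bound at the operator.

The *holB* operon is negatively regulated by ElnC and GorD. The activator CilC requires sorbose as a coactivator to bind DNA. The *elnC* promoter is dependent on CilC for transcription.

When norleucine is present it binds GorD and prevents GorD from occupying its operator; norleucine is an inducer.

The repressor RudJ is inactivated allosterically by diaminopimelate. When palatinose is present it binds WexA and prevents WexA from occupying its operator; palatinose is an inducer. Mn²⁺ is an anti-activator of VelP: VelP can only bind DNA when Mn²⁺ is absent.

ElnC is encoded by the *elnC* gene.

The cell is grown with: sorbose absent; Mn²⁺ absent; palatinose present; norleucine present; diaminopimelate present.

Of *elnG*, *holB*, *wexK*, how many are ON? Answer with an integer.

3

Diaminopimelate is present, so RudJ is inactive.
With no repressor bound, *elnG* is transcribed.
→ *elnG* is ON.
Sorbose is absent, so CilC is inactive.
Required activator CilC is absent, so *elnC* is not transcribed.
So ElnC is not produced.
Norleucine is present, so GorD is inactive.
With no repressor bound, *holB* is transcribed.
→ *holB* is ON.
Palatinose is present, so WexA is inactive.
Mn²⁺ is absent, so VelP is active.
No repressor is bound and VelP is active, so *wexK* is transcribed.
→ *wexK* is ON.
3 of the 3 genes are transcribed.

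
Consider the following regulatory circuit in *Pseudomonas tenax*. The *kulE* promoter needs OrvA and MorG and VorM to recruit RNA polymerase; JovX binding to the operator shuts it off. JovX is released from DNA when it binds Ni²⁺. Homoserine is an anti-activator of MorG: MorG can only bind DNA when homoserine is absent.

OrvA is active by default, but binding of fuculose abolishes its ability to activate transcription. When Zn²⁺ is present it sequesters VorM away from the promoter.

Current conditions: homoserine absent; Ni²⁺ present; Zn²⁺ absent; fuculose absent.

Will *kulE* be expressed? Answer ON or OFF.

Fuculose is absent, so OrvA is active.
Ni²⁺ is present, so JovX is inactive.
Homoserine is absent, so MorG is active.
Zn²⁺ is absent, so VorM is active.
No repressor is bound and OrvA and MorG and VorM are active, so *kulE* is transcribed.

ON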